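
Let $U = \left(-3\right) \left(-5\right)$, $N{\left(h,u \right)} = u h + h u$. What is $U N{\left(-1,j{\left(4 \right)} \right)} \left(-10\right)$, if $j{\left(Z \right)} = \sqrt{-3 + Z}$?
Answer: $300$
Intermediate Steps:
$N{\left(h,u \right)} = 2 h u$ ($N{\left(h,u \right)} = h u + h u = 2 h u$)
$U = 15$
$U N{\left(-1,j{\left(4 \right)} \right)} \left(-10\right) = 15 \cdot 2 \left(-1\right) \sqrt{-3 + 4} \left(-10\right) = 15 \cdot 2 \left(-1\right) \sqrt{1} \left(-10\right) = 15 \cdot 2 \left(-1\right) 1 \left(-10\right) = 15 \left(-2\right) \left(-10\right) = \left(-30\right) \left(-10\right) = 300$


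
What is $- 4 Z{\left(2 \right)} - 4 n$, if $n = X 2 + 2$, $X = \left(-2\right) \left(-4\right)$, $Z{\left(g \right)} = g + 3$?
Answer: $-92$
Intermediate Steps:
$Z{\left(g \right)} = 3 + g$
$X = 8$
$n = 18$ ($n = 8 \cdot 2 + 2 = 16 + 2 = 18$)
$- 4 Z{\left(2 \right)} - 4 n = - 4 \left(3 + 2\right) - 72 = \left(-4\right) 5 - 72 = -20 - 72 = -92$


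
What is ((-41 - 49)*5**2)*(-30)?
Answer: 67500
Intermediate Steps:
((-41 - 49)*5**2)*(-30) = -90*25*(-30) = -2250*(-30) = 67500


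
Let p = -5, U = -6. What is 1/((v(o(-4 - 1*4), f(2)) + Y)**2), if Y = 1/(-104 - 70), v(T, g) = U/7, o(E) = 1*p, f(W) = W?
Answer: 1483524/1104601 ≈ 1.3430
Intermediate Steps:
o(E) = -5 (o(E) = 1*(-5) = -5)
v(T, g) = -6/7
Y = -1/174 (Y = 1/(-174) = -1/174 ≈ -0.0057471)
1/((v(o(-4 - 1*4), f(2)) + Y)**2) = 1/((-6/7 - 1/174)**2) = 1/((-1051/1218)**2) = 1/(1104601/1483524) = 1483524/1104601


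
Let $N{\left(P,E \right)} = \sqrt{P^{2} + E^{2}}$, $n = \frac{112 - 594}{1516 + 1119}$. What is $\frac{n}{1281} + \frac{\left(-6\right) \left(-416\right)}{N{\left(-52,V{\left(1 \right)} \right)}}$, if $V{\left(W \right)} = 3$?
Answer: $- \frac{482}{3375435} + \frac{2496 \sqrt{2713}}{2713} \approx 47.92$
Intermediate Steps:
$n = - \frac{482}{2635} \approx -0.18292$
$N{\left(P,E \right)} = \sqrt{E^{2} + P^{2}}$
$\frac{n}{1281} + \frac{\left(-6\right) \left(-416\right)}{N{\left(-52,V{\left(1 \right)} \right)}} = - \frac{482}{2635 \cdot 1281} + \frac{\left(-6\right) \left(-416\right)}{\sqrt{3^{2} + \left(-52\right)^{2}}} = \left(- \frac{482}{2635}\right) \frac{1}{1281} + \frac{2496}{\sqrt{9 + 2704}} = - \frac{482}{3375435} + \frac{2496}{\sqrt{2713}} = - \frac{482}{3375435} + 2496 \frac{\sqrt{2713}}{2713} = - \frac{482}{3375435} + \frac{2496 \sqrt{2713}}{2713}$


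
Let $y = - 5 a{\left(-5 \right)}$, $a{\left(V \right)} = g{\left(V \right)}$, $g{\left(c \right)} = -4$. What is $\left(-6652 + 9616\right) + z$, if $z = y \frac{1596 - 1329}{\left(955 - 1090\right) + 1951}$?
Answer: $\frac{1346991}{454} \approx 2966.9$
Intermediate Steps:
$a{\left(V \right)} = -4$
$y = 20$ ($y = \left(-5\right) \left(-4\right) = 20$)
$z = \frac{1335}{454}$ ($z = 20 \frac{1596 - 1329}{\left(955 - 1090\right) + 1951} = 20 \frac{267}{-135 + 1951} = 20 \cdot \frac{267}{1816} = \frac{1335}{454} \approx 2.9405$)
$\left(-6652 + 9616\right) + z = \left(-6652 + 9616\right) + \frac{1335}{454} = 2964 + \frac{1335}{454} = \frac{1346991}{454}$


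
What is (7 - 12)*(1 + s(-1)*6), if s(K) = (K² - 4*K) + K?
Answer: -125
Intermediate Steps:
s(K) = K² - 3*K
(7 - 12)*(1 + s(-1)*6) = (7 - 12)*(1 - (-3 - 1)*6) = -5*(1 - 1*(-4)*6) = -5*(1 + 4*6) = -5*(1 + 24) = -5*25 = -125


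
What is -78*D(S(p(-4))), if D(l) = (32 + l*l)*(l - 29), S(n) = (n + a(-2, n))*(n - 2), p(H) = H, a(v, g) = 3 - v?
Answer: 185640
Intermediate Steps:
S(n) = (-2 + n)*(5 + n) (S(n) = (n + (3 - 1*(-2)))*(n - 2) = (n + (3 + 2))*(-2 + n) = (n + 5)*(-2 + n) = (5 + n)*(-2 + n) = (-2 + n)*(5 + n))
D(l) = (-29 + l)*(32 + l²) (D(l) = (32 + l²)*(-29 + l) = (-29 + l)*(32 + l²))
-78*D(S(p(-4))) = -78*(-928 + (-10 + (-4)² + 3*(-4))³ - 29*(-10 + (-4)² + 3*(-4))² + 32*(-10 + (-4)² + 3*(-4))) = -78*(-928 + (-10 + 16 - 12)³ - 29*(-10 + 16 - 12)² + 32*(-10 + 16 - 12)) = -78*(-928 + (-6)³ - 29*(-6)² + 32*(-6)) = -78*(-928 - 216 - 29*36 - 192) = -78*(-928 - 216 - 1044 - 192) = -78*(-2380) = 185640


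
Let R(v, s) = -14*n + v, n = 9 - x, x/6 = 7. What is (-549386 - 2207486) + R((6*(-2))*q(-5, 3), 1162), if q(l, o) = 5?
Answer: -2756470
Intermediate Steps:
x = 42 (x = 6*7 = 42)
n = -33 (n = 9 - 1*42 = 9 - 42 = -33)
R(v, s) = 462 + v (R(v, s) = -14*(-33) + v = 462 + v)
(-549386 - 2207486) + R((6*(-2))*q(-5, 3), 1162) = (-549386 - 2207486) + (462 + (6*(-2))*5) = -2756872 + (462 - 12*5) = -2756872 + (462 - 60) = -2756872 + 402 = -2756470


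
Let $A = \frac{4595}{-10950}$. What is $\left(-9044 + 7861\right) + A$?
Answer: $- \frac{2591689}{2190} \approx -1183.4$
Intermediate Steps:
$A = - \frac{919}{2190}$ ($A = 4595 \left(- \frac{1}{10950}\right) = - \frac{919}{2190} \approx -0.41963$)
$\left(-9044 + 7861\right) + A = \left(-9044 + 7861\right) - \frac{919}{2190} = -1183 - \frac{919}{2190} = - \frac{2591689}{2190}$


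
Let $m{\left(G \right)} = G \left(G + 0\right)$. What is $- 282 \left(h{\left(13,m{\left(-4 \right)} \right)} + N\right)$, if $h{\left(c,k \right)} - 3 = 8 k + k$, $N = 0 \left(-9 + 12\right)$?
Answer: $-41454$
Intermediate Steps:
$N = 0$ ($N = 0 \cdot 3 = 0$)
$m{\left(G \right)} = G^{2}$ ($m{\left(G \right)} = G G = G^{2}$)
$h{\left(c,k \right)} = 3 + 9 k$ ($h{\left(c,k \right)} = 3 + \left(8 k + k\right) = 3 + 9 k$)
$- 282 \left(h{\left(13,m{\left(-4 \right)} \right)} + N\right) = - 282 \left(\left(3 + 9 \left(-4\right)^{2}\right) + 0\right) = - 282 \left(\left(3 + 9 \cdot 16\right) + 0\right) = - 282 \left(\left(3 + 144\right) + 0\right) = - 282 \left(147 + 0\right) = \left(-282\right) 147 = -41454$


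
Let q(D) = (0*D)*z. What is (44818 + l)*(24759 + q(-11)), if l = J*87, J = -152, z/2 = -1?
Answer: 782235846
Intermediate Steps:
z = -2 (z = 2*(-1) = -2)
l = -13224 (l = -152*87 = -13224)
q(D) = 0 (q(D) = (0*D)*(-2) = 0*(-2) = 0)
(44818 + l)*(24759 + q(-11)) = (44818 - 13224)*(24759 + 0) = 31594*24759 = 782235846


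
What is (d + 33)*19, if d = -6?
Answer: 513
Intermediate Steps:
(d + 33)*19 = (-6 + 33)*19 = 27*19 = 513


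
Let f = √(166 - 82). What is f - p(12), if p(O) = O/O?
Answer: -1 + 2*√21 ≈ 8.1651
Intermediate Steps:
p(O) = 1
f = 2*√21 (f = √84 = 2*√21 ≈ 9.1651)
f - p(12) = 2*√21 - 1*1 = 2*√21 - 1 = -1 + 2*√21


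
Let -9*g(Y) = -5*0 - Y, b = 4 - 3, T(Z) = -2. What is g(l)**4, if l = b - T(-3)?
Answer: 1/81 ≈ 0.012346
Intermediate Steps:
b = 1
l = 3 (l = 1 - 1*(-2) = 1 + 2 = 3)
g(Y) = Y/9 (g(Y) = -(-5*0 - Y)/9 = -(0 - Y)/9 = -(-1)*Y/9 = Y/9)
g(l)**4 = ((1/9)*3)**4 = (1/3)**4 = 1/81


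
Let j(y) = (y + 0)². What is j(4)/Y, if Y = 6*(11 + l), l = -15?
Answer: -⅔ ≈ -0.66667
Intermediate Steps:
j(y) = y²
Y = -24 (Y = 6*(11 - 15) = 6*(-4) = -24)
j(4)/Y = 4²/(-24) = 16*(-1/24) = -⅔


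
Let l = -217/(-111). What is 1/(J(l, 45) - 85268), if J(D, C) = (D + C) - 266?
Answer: -111/9489062 ≈ -1.1698e-5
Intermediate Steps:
l = 217/111 (l = -217*(-1/111) = 217/111 ≈ 1.9550)
J(D, C) = -266 + C + D (J(D, C) = (C + D) - 266 = -266 + C + D)
1/(J(l, 45) - 85268) = 1/((-266 + 45 + 217/111) - 85268) = 1/(-24314/111 - 85268) = 1/(-9489062/111) = -111/9489062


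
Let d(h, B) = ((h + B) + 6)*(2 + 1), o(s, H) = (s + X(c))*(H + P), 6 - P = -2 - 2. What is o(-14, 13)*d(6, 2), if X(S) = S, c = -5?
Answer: -18354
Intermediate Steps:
P = 10 (P = 6 - (-2 - 2) = 6 - 1*(-4) = 6 + 4 = 10)
o(s, H) = (-5 + s)*(10 + H) (o(s, H) = (s - 5)*(H + 10) = (-5 + s)*(10 + H))
d(h, B) = 18 + 3*B + 3*h (d(h, B) = ((B + h) + 6)*3 = (6 + B + h)*3 = 18 + 3*B + 3*h)
o(-14, 13)*d(6, 2) = (-50 - 5*13 + 10*(-14) + 13*(-14))*(18 + 3*2 + 3*6) = (-50 - 65 - 140 - 182)*(18 + 6 + 18) = -437*42 = -18354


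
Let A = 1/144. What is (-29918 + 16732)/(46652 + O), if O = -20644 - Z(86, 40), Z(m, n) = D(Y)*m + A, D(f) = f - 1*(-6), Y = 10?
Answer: -1898784/3547007 ≈ -0.53532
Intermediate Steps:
A = 1/144 ≈ 0.0069444
D(f) = 6 + f (D(f) = f + 6 = 6 + f)
Z(m, n) = 1/144 + 16*m (Z(m, n) = (6 + 10)*m + 1/144 = 16*m + 1/144 = 1/144 + 16*m)
O = -3170881/144 (O = -20644 - (1/144 + 16*86) = -20644 - (1/144 + 1376) = -20644 - 1*198145/144 = -20644 - 198145/144 = -3170881/144 ≈ -22020.)
(-29918 + 16732)/(46652 + O) = (-29918 + 16732)/(46652 - 3170881/144) = -13186/3547007/144 = -13186*144/3547007 = -1898784/3547007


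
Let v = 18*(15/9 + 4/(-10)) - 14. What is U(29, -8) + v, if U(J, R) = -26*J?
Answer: -3726/5 ≈ -745.20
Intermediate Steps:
v = 44/5 (v = 18*(15*(1/9) + 4*(-1/10)) - 14 = 18*(5/3 - 2/5) - 14 = 18*(19/15) - 14 = 114/5 - 14 = 44/5 ≈ 8.8000)
U(29, -8) + v = -26*29 + 44/5 = -754 + 44/5 = -3726/5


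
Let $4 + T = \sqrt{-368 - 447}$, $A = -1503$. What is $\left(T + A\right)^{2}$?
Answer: $\left(1507 - i \sqrt{815}\right)^{2} \approx 2.2702 \cdot 10^{6} - 86044.0 i$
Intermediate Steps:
$T = -4 + i \sqrt{815}$ ($T = -4 + \sqrt{-368 - 447} = -4 + \sqrt{-815} = -4 + i \sqrt{815} \approx -4.0 + 28.548 i$)
$\left(T + A\right)^{2} = \left(\left(-4 + i \sqrt{815}\right) - 1503\right)^{2} = \left(-1507 + i \sqrt{815}\right)^{2}$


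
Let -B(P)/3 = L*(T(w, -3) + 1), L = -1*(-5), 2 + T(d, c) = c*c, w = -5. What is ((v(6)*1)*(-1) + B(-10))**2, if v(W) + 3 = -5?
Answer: 12544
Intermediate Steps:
v(W) = -8 (v(W) = -3 - 5 = -8)
T(d, c) = -2 + c**2 (T(d, c) = -2 + c*c = -2 + c**2)
L = 5
B(P) = -120 (B(P) = -15*((-2 + (-3)**2) + 1) = -15*((-2 + 9) + 1) = -15*(7 + 1) = -15*8 = -3*40 = -120)
((v(6)*1)*(-1) + B(-10))**2 = (-8*1*(-1) - 120)**2 = (-8*(-1) - 120)**2 = (8 - 120)**2 = (-112)**2 = 12544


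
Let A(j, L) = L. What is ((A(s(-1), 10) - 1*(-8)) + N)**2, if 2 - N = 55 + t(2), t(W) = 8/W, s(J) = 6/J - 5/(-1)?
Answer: 1521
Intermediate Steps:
s(J) = 5 + 6/J (s(J) = 6/J - 5*(-1) = 6/J + 5 = 5 + 6/J)
N = -57 (N = 2 - (55 + 8/2) = 2 - (55 + 8*(1/2)) = 2 - (55 + 4) = 2 - 1*59 = 2 - 59 = -57)
((A(s(-1), 10) - 1*(-8)) + N)**2 = ((10 - 1*(-8)) - 57)**2 = ((10 + 8) - 57)**2 = (18 - 57)**2 = (-39)**2 = 1521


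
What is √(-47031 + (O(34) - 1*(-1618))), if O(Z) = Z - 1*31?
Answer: I*√45410 ≈ 213.1*I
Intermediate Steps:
O(Z) = -31 + Z (O(Z) = Z - 31 = -31 + Z)
√(-47031 + (O(34) - 1*(-1618))) = √(-47031 + ((-31 + 34) - 1*(-1618))) = √(-47031 + (3 + 1618)) = √(-47031 + 1621) = √(-45410) = I*√45410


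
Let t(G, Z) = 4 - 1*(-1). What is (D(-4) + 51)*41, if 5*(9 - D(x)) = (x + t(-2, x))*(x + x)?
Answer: 12628/5 ≈ 2525.6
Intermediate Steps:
t(G, Z) = 5 (t(G, Z) = 4 + 1 = 5)
D(x) = 9 - 2*x*(5 + x)/5 (D(x) = 9 - (x + 5)*(x + x)/5 = 9 - (5 + x)*2*x/5 = 9 - 2*x*(5 + x)/5)
(D(-4) + 51)*41 = ((9 - 2*(-4) - 2/5*(-4)**2) + 51)*41 = ((9 + 8 - 2/5*16) + 51)*41 = ((9 + 8 - 32/5) + 51)*41 = (53/5 + 51)*41 = (308/5)*41 = 12628/5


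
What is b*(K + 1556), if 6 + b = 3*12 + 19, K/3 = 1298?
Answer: 267050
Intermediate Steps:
K = 3894 (K = 3*1298 = 3894)
b = 49 (b = -6 + (3*12 + 19) = -6 + (36 + 19) = -6 + 55 = 49)
b*(K + 1556) = 49*(3894 + 1556) = 49*5450 = 267050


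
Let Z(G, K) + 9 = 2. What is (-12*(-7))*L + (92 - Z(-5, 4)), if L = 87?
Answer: 7407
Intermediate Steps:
Z(G, K) = -7 (Z(G, K) = -9 + 2 = -7)
(-12*(-7))*L + (92 - Z(-5, 4)) = -12*(-7)*87 + (92 - 1*(-7)) = 84*87 + (92 + 7) = 7308 + 99 = 7407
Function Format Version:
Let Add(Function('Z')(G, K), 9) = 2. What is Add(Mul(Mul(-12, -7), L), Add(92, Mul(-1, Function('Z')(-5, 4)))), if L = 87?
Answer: 7407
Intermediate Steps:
Function('Z')(G, K) = -7 (Function('Z')(G, K) = Add(-9, 2) = -7)
Add(Mul(Mul(-12, -7), L), Add(92, Mul(-1, Function('Z')(-5, 4)))) = Add(Mul(Mul(-12, -7), 87), Add(92, Mul(-1, -7))) = Add(Mul(84, 87), Add(92, 7)) = Add(7308, 99) = 7407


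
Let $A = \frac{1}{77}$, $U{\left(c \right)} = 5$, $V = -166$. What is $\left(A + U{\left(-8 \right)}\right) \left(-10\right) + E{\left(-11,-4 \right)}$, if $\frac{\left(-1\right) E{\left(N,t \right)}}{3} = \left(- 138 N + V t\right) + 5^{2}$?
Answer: $- \frac{513677}{77} \approx -6671.1$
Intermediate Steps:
$E{\left(N,t \right)} = -75 + 414 N + 498 t$ ($E{\left(N,t \right)} = - 3 \left(\left(- 138 N - 166 t\right) + 5^{2}\right) = - 3 \left(\left(- 166 t - 138 N\right) + 25\right) = - 3 \left(25 - 166 t - 138 N\right) = -75 + 414 N + 498 t$)
$A = \frac{1}{77} \approx 0.012987$
$\left(A + U{\left(-8 \right)}\right) \left(-10\right) + E{\left(-11,-4 \right)} = \left(\frac{1}{77} + 5\right) \left(-10\right) + \left(-75 + 414 \left(-11\right) + 498 \left(-4\right)\right) = \frac{386}{77} \left(-10\right) - 6621 = - \frac{3860}{77} - 6621 = - \frac{513677}{77}$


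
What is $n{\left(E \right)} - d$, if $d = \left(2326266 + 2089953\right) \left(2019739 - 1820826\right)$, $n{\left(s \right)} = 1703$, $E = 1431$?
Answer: $-878443368244$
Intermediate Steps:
$d = 878443369947$ ($d = 4416219 \cdot 198913 = 878443369947$)
$n{\left(E \right)} - d = 1703 - 878443369947 = -878443368244$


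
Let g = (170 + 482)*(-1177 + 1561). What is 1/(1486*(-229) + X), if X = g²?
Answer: 1/62683795130 ≈ 1.5953e-11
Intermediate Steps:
g = 250368 (g = 652*384 = 250368)
X = 62684135424 (X = 250368² = 62684135424)
1/(1486*(-229) + X) = 1/(1486*(-229) + 62684135424) = 1/(-340294 + 62684135424) = 1/62683795130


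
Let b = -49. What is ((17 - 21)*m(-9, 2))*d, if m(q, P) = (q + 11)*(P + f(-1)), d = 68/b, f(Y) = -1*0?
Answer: 1088/49 ≈ 22.204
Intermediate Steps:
f(Y) = 0
d = -68/49 (d = 68/(-49) = 68*(-1/49) = -68/49 ≈ -1.3878)
m(q, P) = P*(11 + q) (m(q, P) = (q + 11)*(P + 0) = (11 + q)*P = P*(11 + q))
((17 - 21)*m(-9, 2))*d = ((17 - 21)*(2*(11 - 9)))*(-68/49) = -8*2*(-68/49) = -4*4*(-68/49) = -16*(-68/49) = 1088/49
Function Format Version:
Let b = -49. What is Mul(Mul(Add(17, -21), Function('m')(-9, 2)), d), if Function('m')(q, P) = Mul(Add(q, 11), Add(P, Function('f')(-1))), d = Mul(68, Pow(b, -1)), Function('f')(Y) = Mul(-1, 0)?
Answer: Rational(1088, 49) ≈ 22.204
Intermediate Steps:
Function('f')(Y) = 0
d = Rational(-68, 49) (d = Mul(68, Pow(-49, -1)) = Mul(68, Rational(-1, 49)) = Rational(-68, 49) ≈ -1.3878)
Function('m')(q, P) = Mul(P, Add(11, q)) (Function('m')(q, P) = Mul(Add(q, 11), Add(P, 0)) = Mul(Add(11, q), P) = Mul(P, Add(11, q)))
Mul(Mul(Add(17, -21), Function('m')(-9, 2)), d) = Mul(Mul(Add(17, -21), Mul(2, Add(11, -9))), Rational(-68, 49)) = Mul(Mul(-4, Mul(2, 2)), Rational(-68, 49)) = Mul(Mul(-4, 4), Rational(-68, 49)) = Mul(-16, Rational(-68, 49)) = Rational(1088, 49)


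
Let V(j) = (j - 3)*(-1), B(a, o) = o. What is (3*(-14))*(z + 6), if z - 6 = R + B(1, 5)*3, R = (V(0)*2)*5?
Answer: -2394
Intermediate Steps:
V(j) = 3 - j (V(j) = (-3 + j)*(-1) = 3 - j)
R = 30 (R = ((3 - 1*0)*2)*5 = ((3 + 0)*2)*5 = (3*2)*5 = 6*5 = 30)
z = 51 (z = 6 + (30 + 5*3) = 6 + (30 + 15) = 6 + 45 = 51)
(3*(-14))*(z + 6) = (3*(-14))*(51 + 6) = -42*57 = -2394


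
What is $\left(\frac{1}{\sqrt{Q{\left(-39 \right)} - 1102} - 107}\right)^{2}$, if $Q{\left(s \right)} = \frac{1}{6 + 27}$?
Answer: $\frac{1089}{\left(3531 - i \sqrt{1200045}\right)^{2}} \approx 6.5684 \cdot 10^{-5} + 4.5097 \cdot 10^{-5} i$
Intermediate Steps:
$Q{\left(s \right)} = \frac{1}{33}$
$\left(\frac{1}{\sqrt{Q{\left(-39 \right)} - 1102} - 107}\right)^{2} = \left(\frac{1}{\sqrt{\frac{1}{33} - 1102} - 107}\right)^{2} = \left(\frac{1}{\sqrt{- \frac{36365}{33}} - 107}\right)^{2} = \left(\frac{1}{\frac{i \sqrt{1200045}}{33} - 107}\right)^{2} = \left(\frac{1}{-107 + \frac{i \sqrt{1200045}}{33}}\right)^{2} = \frac{1}{\left(-107 + \frac{i \sqrt{1200045}}{33}\right)^{2}}$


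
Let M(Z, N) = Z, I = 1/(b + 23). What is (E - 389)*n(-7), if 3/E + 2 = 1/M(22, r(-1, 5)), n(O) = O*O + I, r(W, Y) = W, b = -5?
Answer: -14828219/774 ≈ -19158.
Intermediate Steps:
I = 1/18 (I = 1/(-5 + 23) = 1/18 ≈ 0.055556)
n(O) = 1/18 + O² (n(O) = O*O + 1/18 = O² + 1/18 = 1/18 + O²)
E = -66/43 (E = 3/(-2 + 1/22) = 3/(-43/22) = 3*(-22/43) = -66/43 ≈ -1.5349)
(E - 389)*n(-7) = (-66/43 - 389)*(1/18 + (-7)²) = -16793*(1/18 + 49)/43 = -16793/43*883/18 = -14828219/774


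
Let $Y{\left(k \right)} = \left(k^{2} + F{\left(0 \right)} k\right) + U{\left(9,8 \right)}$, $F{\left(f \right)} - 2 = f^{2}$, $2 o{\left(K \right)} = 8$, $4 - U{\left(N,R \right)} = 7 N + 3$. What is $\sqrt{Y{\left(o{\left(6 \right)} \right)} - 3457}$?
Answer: $i \sqrt{3495} \approx 59.119 i$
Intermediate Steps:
$U{\left(N,R \right)} = 1 - 7 N$ ($U{\left(N,R \right)} = 4 - \left(7 N + 3\right) = 4 - \left(3 + 7 N\right) = 1 - 7 N$)
$o{\left(K \right)} = 4$ ($o{\left(K \right)} = \frac{1}{2} \cdot 8 = 4$)
$F{\left(f \right)} = 2 + f^{2}$
$Y{\left(k \right)} = -62 + k^{2} + 2 k$ ($Y{\left(k \right)} = \left(k^{2} + \left(2 + 0^{2}\right) k\right) + \left(1 - 63\right) = \left(k^{2} + \left(2 + 0\right) k\right) + \left(1 - 63\right) = \left(k^{2} + 2 k\right) - 62 = -62 + k^{2} + 2 k$)
$\sqrt{Y{\left(o{\left(6 \right)} \right)} - 3457} = \sqrt{\left(-62 + 4^{2} + 2 \cdot 4\right) - 3457} = \sqrt{\left(-62 + 16 + 8\right) - 3457} = \sqrt{-38 - 3457} = \sqrt{-3495} = i \sqrt{3495}$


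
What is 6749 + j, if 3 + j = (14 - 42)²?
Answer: 7530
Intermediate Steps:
j = 781 (j = -3 + (14 - 42)² = -3 + (-28)² = -3 + 784 = 781)
6749 + j = 6749 + 781 = 7530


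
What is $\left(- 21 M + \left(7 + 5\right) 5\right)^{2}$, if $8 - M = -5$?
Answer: $45369$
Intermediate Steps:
$M = 13$ ($M = 8 - -5 = 8 + 5 = 13$)
$\left(- 21 M + \left(7 + 5\right) 5\right)^{2} = \left(\left(-21\right) 13 + \left(7 + 5\right) 5\right)^{2} = \left(-273 + 12 \cdot 5\right)^{2} = \left(-273 + 60\right)^{2} = \left(-213\right)^{2} = 45369$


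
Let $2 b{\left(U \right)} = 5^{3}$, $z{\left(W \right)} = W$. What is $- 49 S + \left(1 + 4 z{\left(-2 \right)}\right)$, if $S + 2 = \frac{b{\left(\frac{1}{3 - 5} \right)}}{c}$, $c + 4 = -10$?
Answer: $\frac{1239}{4} \approx 309.75$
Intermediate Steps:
$c = -14$ ($c = -4 - 10 = -14$)
$b{\left(U \right)} = \frac{125}{2}$ ($b{\left(U \right)} = \frac{5^{3}}{2} = \frac{1}{2} \cdot 125 = \frac{125}{2}$)
$S = - \frac{181}{28}$ ($S = -2 + \frac{125}{2 \left(-14\right)} = -2 + \frac{125}{2} \left(- \frac{1}{14}\right) = -2 - \frac{125}{28} = - \frac{181}{28} \approx -6.4643$)
$- 49 S + \left(1 + 4 z{\left(-2 \right)}\right) = \left(-49\right) \left(- \frac{181}{28}\right) + \left(1 + 4 \left(-2\right)\right) = \frac{1267}{4} + \left(1 - 8\right) = \frac{1267}{4} - 7 = \frac{1239}{4}$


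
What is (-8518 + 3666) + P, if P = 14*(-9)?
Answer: -4978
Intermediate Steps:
P = -126
(-8518 + 3666) + P = (-8518 + 3666) - 126 = -4852 - 126 = -4978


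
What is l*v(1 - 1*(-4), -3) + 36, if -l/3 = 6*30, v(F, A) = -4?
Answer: 2196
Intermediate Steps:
l = -540 (l = -18*30 = -3*180 = -540)
l*v(1 - 1*(-4), -3) + 36 = -540*(-4) + 36 = 2160 + 36 = 2196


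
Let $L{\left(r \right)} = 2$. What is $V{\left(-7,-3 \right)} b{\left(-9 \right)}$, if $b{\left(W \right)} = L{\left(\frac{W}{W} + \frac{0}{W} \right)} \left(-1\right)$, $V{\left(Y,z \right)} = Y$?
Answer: $14$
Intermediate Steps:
$b{\left(W \right)} = -2$ ($b{\left(W \right)} = 2 \left(-1\right) = -2$)
$V{\left(-7,-3 \right)} b{\left(-9 \right)} = \left(-7\right) \left(-2\right) = 14$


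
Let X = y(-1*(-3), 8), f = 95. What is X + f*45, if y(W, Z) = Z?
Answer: 4283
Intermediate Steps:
X = 8
X + f*45 = 8 + 95*45 = 8 + 4275 = 4283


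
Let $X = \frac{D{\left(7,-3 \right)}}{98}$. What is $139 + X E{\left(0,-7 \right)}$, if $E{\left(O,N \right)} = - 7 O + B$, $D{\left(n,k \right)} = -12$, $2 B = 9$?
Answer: $\frac{6784}{49} \approx 138.45$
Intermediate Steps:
$B = \frac{9}{2}$ ($B = \frac{1}{2} \cdot 9 = \frac{9}{2} \approx 4.5$)
$E{\left(O,N \right)} = \frac{9}{2} - 7 O$ ($E{\left(O,N \right)} = - 7 O + \frac{9}{2} = \frac{9}{2} - 7 O$)
$X = - \frac{6}{49}$ ($X = - \frac{12}{98} = \left(-12\right) \frac{1}{98} = - \frac{6}{49} \approx -0.12245$)
$139 + X E{\left(0,-7 \right)} = 139 - \frac{6 \left(\frac{9}{2} - 0\right)}{49} = 139 - \frac{6 \left(\frac{9}{2} + 0\right)}{49} = 139 - \frac{27}{49} = \frac{6784}{49}$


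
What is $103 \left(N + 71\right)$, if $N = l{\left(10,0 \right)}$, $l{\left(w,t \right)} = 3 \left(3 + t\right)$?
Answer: $8240$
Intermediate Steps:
$l{\left(w,t \right)} = 9 + 3 t$
$N = 9$ ($N = 9 + 3 \cdot 0 = 9 + 0 = 9$)
$103 \left(N + 71\right) = 103 \left(9 + 71\right) = 103 \cdot 80 = 8240$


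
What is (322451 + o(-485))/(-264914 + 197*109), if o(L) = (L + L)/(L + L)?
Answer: -35828/27049 ≈ -1.3246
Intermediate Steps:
o(L) = 1 (o(L) = (2*L)/((2*L)) = (2*L)*(1/(2*L)) = 1)
(322451 + o(-485))/(-264914 + 197*109) = (322451 + 1)/(-264914 + 197*109) = 322452/(-264914 + 21473) = 322452/(-243441) = 322452*(-1/243441) = -35828/27049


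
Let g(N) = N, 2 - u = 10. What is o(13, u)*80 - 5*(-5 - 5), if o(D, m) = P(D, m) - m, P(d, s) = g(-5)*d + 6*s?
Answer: -8350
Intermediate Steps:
u = -8 (u = 2 - 1*10 = 2 - 10 = -8)
P(d, s) = -5*d + 6*s
o(D, m) = -5*D + 5*m (o(D, m) = (-5*D + 6*m) - m = -5*D + 5*m)
o(13, u)*80 - 5*(-5 - 5) = (-5*13 + 5*(-8))*80 - 5*(-5 - 5) = (-65 - 40)*80 - 5*(-10) = -105*80 + 50 = -8400 + 50 = -8350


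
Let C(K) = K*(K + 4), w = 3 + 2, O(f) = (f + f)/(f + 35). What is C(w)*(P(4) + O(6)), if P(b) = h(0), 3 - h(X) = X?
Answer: 6075/41 ≈ 148.17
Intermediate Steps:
h(X) = 3 - X
O(f) = 2*f/(35 + f) (O(f) = (2*f)/(35 + f) = 2*f/(35 + f))
P(b) = 3 (P(b) = 3 - 1*0 = 3 + 0 = 3)
w = 5
C(K) = K*(4 + K)
C(w)*(P(4) + O(6)) = (5*(4 + 5))*(3 + 2*6/(35 + 6)) = (5*9)*(3 + 2*6/41) = 45*(3 + 2*6*(1/41)) = 45*(3 + 12/41) = 45*(135/41) = 6075/41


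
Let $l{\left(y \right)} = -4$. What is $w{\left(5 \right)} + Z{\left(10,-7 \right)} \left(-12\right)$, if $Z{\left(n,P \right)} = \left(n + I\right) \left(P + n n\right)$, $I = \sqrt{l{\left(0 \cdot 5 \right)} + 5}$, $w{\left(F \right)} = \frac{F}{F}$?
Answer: $-12275$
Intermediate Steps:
$w{\left(F \right)} = 1$
$I = 1$ ($I = \sqrt{-4 + 5} = \sqrt{1} = 1$)
$Z{\left(n,P \right)} = \left(1 + n\right) \left(P + n^{2}\right)$ ($Z{\left(n,P \right)} = \left(n + 1\right) \left(P + n n\right) = \left(1 + n\right) \left(P + n^{2}\right)$)
$w{\left(5 \right)} + Z{\left(10,-7 \right)} \left(-12\right) = 1 + \left(-7 + 10^{2} + 10^{3} - 70\right) \left(-12\right) = 1 + \left(-7 + 100 + 1000 - 70\right) \left(-12\right) = 1 + 1023 \left(-12\right) = 1 - 12276 = -12275$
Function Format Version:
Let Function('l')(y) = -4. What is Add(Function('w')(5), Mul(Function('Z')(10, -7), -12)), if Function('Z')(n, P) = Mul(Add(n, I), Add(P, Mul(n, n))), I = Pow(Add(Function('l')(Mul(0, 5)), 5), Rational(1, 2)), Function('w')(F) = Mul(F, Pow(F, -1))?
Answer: -12275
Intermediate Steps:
Function('w')(F) = 1
I = 1 (I = Pow(Add(-4, 5), Rational(1, 2)) = Pow(1, Rational(1, 2)) = 1)
Function('Z')(n, P) = Mul(Add(1, n), Add(P, Pow(n, 2))) (Function('Z')(n, P) = Mul(Add(n, 1), Add(P, Mul(n, n))) = Mul(Add(1, n), Add(P, Pow(n, 2))))
Add(Function('w')(5), Mul(Function('Z')(10, -7), -12)) = Add(1, Mul(Add(-7, Pow(10, 2), Pow(10, 3), Mul(-7, 10)), -12)) = Add(1, Mul(Add(-7, 100, 1000, -70), -12)) = Add(1, Mul(1023, -12)) = Add(1, -12276) = -12275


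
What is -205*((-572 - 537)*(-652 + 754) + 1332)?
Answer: 22916130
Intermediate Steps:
-205*((-572 - 537)*(-652 + 754) + 1332) = -205*(-1109*102 + 1332) = -205*(-113118 + 1332) = -205*(-111786) = 22916130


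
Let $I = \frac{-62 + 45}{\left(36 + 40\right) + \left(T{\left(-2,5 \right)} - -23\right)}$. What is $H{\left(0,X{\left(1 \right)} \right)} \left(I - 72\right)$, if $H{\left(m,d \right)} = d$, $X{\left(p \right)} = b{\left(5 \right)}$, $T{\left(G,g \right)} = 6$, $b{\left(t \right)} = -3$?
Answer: $\frac{7577}{35} \approx 216.49$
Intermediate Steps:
$X{\left(p \right)} = -3$
$I = - \frac{17}{105}$ ($I = \frac{-62 + 45}{\left(36 + 40\right) + \left(6 - -23\right)} = - \frac{17}{76 + \left(6 + 23\right)} = - \frac{17}{76 + 29} = - \frac{17}{105} \approx -0.1619$)
$H{\left(0,X{\left(1 \right)} \right)} \left(I - 72\right) = - 3 \left(- \frac{17}{105} - 72\right) = \left(-3\right) \left(- \frac{7577}{105}\right) = \frac{7577}{35}$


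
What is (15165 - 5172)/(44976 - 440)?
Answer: 9993/44536 ≈ 0.22438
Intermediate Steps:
(15165 - 5172)/(44976 - 440) = 9993/44536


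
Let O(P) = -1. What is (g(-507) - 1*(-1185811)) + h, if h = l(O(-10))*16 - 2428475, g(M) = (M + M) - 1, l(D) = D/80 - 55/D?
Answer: -6213996/5 ≈ -1.2428e+6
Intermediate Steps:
l(D) = -55/D + D/80 (l(D) = D*(1/80) - 55/D = D/80 - 55/D = -55/D + D/80)
g(M) = -1 + 2*M (g(M) = 2*M - 1 = -1 + 2*M)
h = -12137976/5 (h = (-55/(-1) + (1/80)*(-1))*16 - 2428475 = (-55*(-1) - 1/80)*16 - 2428475 = (55 - 1/80)*16 - 2428475 = (4399/80)*16 - 2428475 = 4399/5 - 2428475 = -12137976/5 ≈ -2.4276e+6)
(g(-507) - 1*(-1185811)) + h = ((-1 + 2*(-507)) - 1*(-1185811)) - 12137976/5 = ((-1 - 1014) + 1185811) - 12137976/5 = (-1015 + 1185811) - 12137976/5 = 1184796 - 12137976/5 = -6213996/5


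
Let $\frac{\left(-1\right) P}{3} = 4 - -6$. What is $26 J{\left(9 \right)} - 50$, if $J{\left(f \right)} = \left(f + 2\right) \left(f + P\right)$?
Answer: $-6056$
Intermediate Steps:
$P = -30$ ($P = - 3 \left(4 - -6\right) = - 3 \left(4 + 6\right) = \left(-3\right) 10 = -30$)
$J{\left(f \right)} = \left(-30 + f\right) \left(2 + f\right)$ ($J{\left(f \right)} = \left(f + 2\right) \left(f - 30\right) = \left(2 + f\right) \left(-30 + f\right) = \left(-30 + f\right) \left(2 + f\right)$)
$26 J{\left(9 \right)} - 50 = 26 \left(-60 + 9^{2} - 252\right) - 50 = 26 \left(-60 + 81 - 252\right) - 50 = 26 \left(-231\right) - 50 = -6006 - 50 = -6056$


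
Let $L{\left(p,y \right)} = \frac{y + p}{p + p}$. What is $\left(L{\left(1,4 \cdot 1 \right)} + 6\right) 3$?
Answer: $\frac{51}{2} \approx 25.5$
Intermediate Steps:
$L{\left(p,y \right)} = \frac{p + y}{2 p}$
$\left(L{\left(1,4 \cdot 1 \right)} + 6\right) 3 = \left(\frac{1 + 4 \cdot 1}{2 \cdot 1} + 6\right) 3 = \left(\frac{1}{2} \cdot 1 \left(1 + 4\right) + 6\right) 3 = \left(\frac{1}{2} \cdot 1 \cdot 5 + 6\right) 3 = \left(\frac{5}{2} + 6\right) 3 = \frac{17}{2} \cdot 3 = \frac{51}{2}$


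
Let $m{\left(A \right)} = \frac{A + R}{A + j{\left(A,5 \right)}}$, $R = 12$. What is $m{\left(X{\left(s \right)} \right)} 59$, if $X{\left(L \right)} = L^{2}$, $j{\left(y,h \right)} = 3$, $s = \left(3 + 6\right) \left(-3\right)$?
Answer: $\frac{14573}{244} \approx 59.725$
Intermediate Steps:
$s = -27$ ($s = 9 \left(-3\right) = -27$)
$m{\left(A \right)} = \frac{12 + A}{3 + A}$ ($m{\left(A \right)} = \frac{A + 12}{A + 3} = \frac{12 + A}{3 + A}$)
$m{\left(X{\left(s \right)} \right)} 59 = \frac{12 + \left(-27\right)^{2}}{3 + \left(-27\right)^{2}} \cdot 59 = \frac{12 + 729}{3 + 729} \cdot 59 = \frac{1}{732} \cdot 741 \cdot 59 = \frac{247}{244} \cdot 59 = \frac{14573}{244}$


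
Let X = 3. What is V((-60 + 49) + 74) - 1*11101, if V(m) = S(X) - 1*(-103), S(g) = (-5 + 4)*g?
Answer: -11001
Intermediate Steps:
S(g) = -g
V(m) = 100 (V(m) = -1*3 - 1*(-103) = -3 + 103 = 100)
V((-60 + 49) + 74) - 1*11101 = 100 - 1*11101 = 100 - 11101 = -11001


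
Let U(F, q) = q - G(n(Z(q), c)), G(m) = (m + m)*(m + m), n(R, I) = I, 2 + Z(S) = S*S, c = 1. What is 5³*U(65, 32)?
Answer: 3500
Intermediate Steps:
Z(S) = -2 + S² (Z(S) = -2 + S*S = -2 + S²)
G(m) = 4*m² (G(m) = (2*m)*(2*m) = 4*m²)
U(F, q) = -4 + q (U(F, q) = q - 4*1² = q - 4 = -4 + q)
5³*U(65, 32) = 5³*(-4 + 32) = 125*28 = 3500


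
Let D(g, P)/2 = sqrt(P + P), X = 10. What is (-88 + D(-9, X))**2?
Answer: 7824 - 704*sqrt(5) ≈ 6249.8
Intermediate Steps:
D(g, P) = 2*sqrt(2)*sqrt(P) (D(g, P) = 2*sqrt(P + P) = 2*sqrt(2*P) = 2*(sqrt(2)*sqrt(P)) = 2*sqrt(2)*sqrt(P))
(-88 + D(-9, X))**2 = (-88 + 2*sqrt(2)*sqrt(10))**2 = (-88 + 4*sqrt(5))**2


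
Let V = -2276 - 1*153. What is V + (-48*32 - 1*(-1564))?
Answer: -2401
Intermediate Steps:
V = -2429 (V = -2276 - 153 = -2429)
V + (-48*32 - 1*(-1564)) = -2429 + (-48*32 - 1*(-1564)) = -2429 + (-1536 + 1564) = -2429 + 28 = -2401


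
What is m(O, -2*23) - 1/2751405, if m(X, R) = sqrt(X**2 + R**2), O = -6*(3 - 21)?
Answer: -1/2751405 + 2*sqrt(3445) ≈ 117.39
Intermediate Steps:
O = 108 (O = -6*(-18) = 108)
m(X, R) = sqrt(R**2 + X**2)
m(O, -2*23) - 1/2751405 = sqrt((-2*23)**2 + 108**2) - 1/2751405 = sqrt((-46)**2 + 11664) - 1*1/2751405 = sqrt(2116 + 11664) - 1/2751405 = sqrt(13780) - 1/2751405 = 2*sqrt(3445) - 1/2751405 = -1/2751405 + 2*sqrt(3445)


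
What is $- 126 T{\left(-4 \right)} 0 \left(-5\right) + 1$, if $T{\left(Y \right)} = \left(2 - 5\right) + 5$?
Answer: $1$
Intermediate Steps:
$T{\left(Y \right)} = 2$ ($T{\left(Y \right)} = -3 + 5 = 2$)
$- 126 T{\left(-4 \right)} 0 \left(-5\right) + 1 = - 126 \cdot 2 \cdot 0 \left(-5\right) + 1 = - 126 \cdot 0 \left(-5\right) + 1 = \left(-126\right) 0 + 1 = 0 + 1 = 1$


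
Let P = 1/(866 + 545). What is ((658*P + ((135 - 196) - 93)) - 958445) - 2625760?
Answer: -5057529891/1411 ≈ -3.5844e+6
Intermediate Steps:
P = 1/1411 ≈ 0.00070872
((658*P + ((135 - 196) - 93)) - 958445) - 2625760 = ((658*(1/1411) + ((135 - 196) - 93)) - 958445) - 2625760 = ((658/1411 + (-61 - 93)) - 958445) - 2625760 = ((658/1411 - 154) - 958445) - 2625760 = (-216636/1411 - 958445) - 2625760 = -1352582531/1411 - 2625760 = -5057529891/1411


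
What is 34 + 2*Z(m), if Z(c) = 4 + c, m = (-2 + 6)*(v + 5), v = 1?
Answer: 90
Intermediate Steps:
m = 24 (m = (-2 + 6)*(1 + 5) = 4*6 = 24)
34 + 2*Z(m) = 34 + 2*(4 + 24) = 34 + 2*28 = 34 + 56 = 90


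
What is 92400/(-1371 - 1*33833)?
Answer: -23100/8801 ≈ -2.6247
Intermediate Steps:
92400/(-1371 - 1*33833) = 92400/(-1371 - 33833) = 92400/(-35204) = 92400*(-1/35204) = -23100/8801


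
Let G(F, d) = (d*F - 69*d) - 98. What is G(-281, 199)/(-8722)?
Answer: 4982/623 ≈ 7.9968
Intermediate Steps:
G(F, d) = -98 - 69*d + F*d (G(F, d) = (F*d - 69*d) - 98 = (-69*d + F*d) - 98 = -98 - 69*d + F*d)
G(-281, 199)/(-8722) = (-98 - 69*199 - 281*199)/(-8722) = (-98 - 13731 - 55919)*(-1/8722) = -69748*(-1/8722) = 4982/623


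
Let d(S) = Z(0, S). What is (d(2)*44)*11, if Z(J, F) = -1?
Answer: -484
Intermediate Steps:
d(S) = -1
(d(2)*44)*11 = -1*44*11 = -44*11 = -484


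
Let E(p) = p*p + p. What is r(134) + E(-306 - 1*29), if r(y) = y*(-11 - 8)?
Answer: 109344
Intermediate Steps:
E(p) = p + p² (E(p) = p² + p = p + p²)
r(y) = -19*y (r(y) = y*(-19) = -19*y)
r(134) + E(-306 - 1*29) = -19*134 + (-306 - 1*29)*(1 + (-306 - 1*29)) = -2546 + (-306 - 29)*(1 + (-306 - 29)) = -2546 - 335*(1 - 335) = -2546 - 335*(-334) = -2546 + 111890 = 109344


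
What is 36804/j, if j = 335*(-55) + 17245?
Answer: -9201/295 ≈ -31.190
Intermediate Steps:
j = -1180 (j = -18425 + 17245 = -1180)
36804/j = 36804/(-1180) = 36804*(-1/1180) = -9201/295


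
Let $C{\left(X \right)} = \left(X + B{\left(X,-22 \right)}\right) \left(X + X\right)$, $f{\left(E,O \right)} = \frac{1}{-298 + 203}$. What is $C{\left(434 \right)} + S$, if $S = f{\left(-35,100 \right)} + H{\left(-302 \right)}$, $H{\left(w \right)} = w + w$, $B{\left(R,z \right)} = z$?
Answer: $\frac{33916139}{95} \approx 3.5701 \cdot 10^{5}$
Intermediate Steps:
$H{\left(w \right)} = 2 w$
$f{\left(E,O \right)} = - \frac{1}{95}$ ($f{\left(E,O \right)} = \frac{1}{-95} = - \frac{1}{95}$)
$C{\left(X \right)} = 2 X \left(-22 + X\right)$ ($C{\left(X \right)} = \left(X - 22\right) \left(X + X\right) = \left(-22 + X\right) 2 X = 2 X \left(-22 + X\right)$)
$S = - \frac{57381}{95}$ ($S = - \frac{1}{95} + 2 \left(-302\right) = - \frac{1}{95} - 604 = - \frac{57381}{95} \approx -604.01$)
$C{\left(434 \right)} + S = 2 \cdot 434 \left(-22 + 434\right) - \frac{57381}{95} = 2 \cdot 434 \cdot 412 - \frac{57381}{95} = 357616 - \frac{57381}{95} = \frac{33916139}{95}$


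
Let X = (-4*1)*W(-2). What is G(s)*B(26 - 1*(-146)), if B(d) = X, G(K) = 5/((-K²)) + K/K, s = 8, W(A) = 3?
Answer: -177/16 ≈ -11.063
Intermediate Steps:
G(K) = 1 - 5/K² (G(K) = 5*(-1/K²) + 1 = -5/K² + 1 = 1 - 5/K²)
X = -12 (X = -4*1*3 = -4*3 = -12)
B(d) = -12
G(s)*B(26 - 1*(-146)) = (1 - 5/8²)*(-12) = (1 - 5*1/64)*(-12) = (1 - 5/64)*(-12) = (59/64)*(-12) = -177/16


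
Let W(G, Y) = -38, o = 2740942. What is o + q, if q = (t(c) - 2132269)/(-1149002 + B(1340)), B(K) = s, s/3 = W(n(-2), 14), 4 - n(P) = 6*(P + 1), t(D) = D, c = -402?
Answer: 3149662439943/1149116 ≈ 2.7409e+6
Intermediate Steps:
n(P) = -2 - 6*P (n(P) = 4 - 6*(P + 1) = 4 - 6*(1 + P) = 4 - (6 + 6*P) = 4 + (-6 - 6*P) = -2 - 6*P)
s = -114 (s = 3*(-38) = -114)
B(K) = -114
q = 2132671/1149116 (q = (-402 - 2132269)/(-1149002 - 114) = -2132671/(-1149116) = -2132671*(-1/1149116) = 2132671/1149116 ≈ 1.8559)
o + q = 2740942 + 2132671/1149116 = 3149662439943/1149116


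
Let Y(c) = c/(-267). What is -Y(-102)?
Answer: -34/89 ≈ -0.38202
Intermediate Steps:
Y(c) = -c/267 (Y(c) = c*(-1/267) = -c/267)
-Y(-102) = -(-1)*(-102)/267 = -1*34/89 = -34/89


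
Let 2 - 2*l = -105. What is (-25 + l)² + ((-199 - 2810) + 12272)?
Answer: 40301/4 ≈ 10075.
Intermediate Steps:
l = 107/2 (l = 1 - ½*(-105) = 1 + 105/2 = 107/2 ≈ 53.500)
(-25 + l)² + ((-199 - 2810) + 12272) = (-25 + 107/2)² + ((-199 - 2810) + 12272) = (57/2)² + (-3009 + 12272) = 3249/4 + 9263 = 40301/4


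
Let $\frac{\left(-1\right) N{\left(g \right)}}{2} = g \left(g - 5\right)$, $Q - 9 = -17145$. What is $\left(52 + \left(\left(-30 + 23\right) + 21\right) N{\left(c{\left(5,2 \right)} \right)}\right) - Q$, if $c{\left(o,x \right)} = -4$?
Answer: $16180$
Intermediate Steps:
$Q = -17136$ ($Q = 9 - 17145 = -17136$)
$N{\left(g \right)} = - 2 g \left(-5 + g\right)$ ($N{\left(g \right)} = - 2 g \left(g - 5\right) = - 2 g \left(-5 + g\right)$)
$\left(52 + \left(\left(-30 + 23\right) + 21\right) N{\left(c{\left(5,2 \right)} \right)}\right) - Q = \left(52 + \left(\left(-30 + 23\right) + 21\right) 2 \left(-4\right) \left(5 - -4\right)\right) - -17136 = \left(52 + \left(-7 + 21\right) 2 \left(-4\right) \left(5 + 4\right)\right) + 17136 = \left(52 + 14 \cdot 2 \left(-4\right) 9\right) + 17136 = \left(52 + 14 \left(-72\right)\right) + 17136 = \left(52 - 1008\right) + 17136 = -956 + 17136 = 16180$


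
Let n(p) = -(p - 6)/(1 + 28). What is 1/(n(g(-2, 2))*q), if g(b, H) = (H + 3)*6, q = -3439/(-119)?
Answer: -3451/82536 ≈ -0.041812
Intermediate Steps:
q = 3439/119 (q = -3439*(-1/119) = 3439/119 ≈ 28.899)
g(b, H) = 18 + 6*H (g(b, H) = (3 + H)*6 = 18 + 6*H)
n(p) = 6/29 - p/29 (n(p) = -(-6 + p)/29 = -(-6/29 + p/29) = 6/29 - p/29)
1/(n(g(-2, 2))*q) = 1/((6/29 - (18 + 6*2)/29)*(3439/119)) = (119/3439)/(6/29 - (18 + 12)/29) = (119/3439)/(6/29 - 1/29*30) = (119/3439)/(6/29 - 30/29) = (119/3439)/(-24/29) = -29/24*119/3439 = -3451/82536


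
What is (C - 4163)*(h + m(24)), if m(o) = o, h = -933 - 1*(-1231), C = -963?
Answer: -1650572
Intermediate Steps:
h = 298 (h = -933 + 1231 = 298)
(C - 4163)*(h + m(24)) = (-963 - 4163)*(298 + 24) = -5126*322 = -1650572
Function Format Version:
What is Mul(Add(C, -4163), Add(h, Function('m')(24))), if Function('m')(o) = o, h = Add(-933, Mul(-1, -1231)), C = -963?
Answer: -1650572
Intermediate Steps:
h = 298 (h = Add(-933, 1231) = 298)
Mul(Add(C, -4163), Add(h, Function('m')(24))) = Mul(Add(-963, -4163), Add(298, 24)) = Mul(-5126, 322) = -1650572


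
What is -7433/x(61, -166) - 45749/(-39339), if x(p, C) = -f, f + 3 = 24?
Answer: 97789172/275373 ≈ 355.12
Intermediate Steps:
f = 21 (f = -3 + 24 = 21)
x(p, C) = -21 (x(p, C) = -1*21 = -21)
-7433/x(61, -166) - 45749/(-39339) = -7433/(-21) - 45749/(-39339) = -7433*(-1/21) - 45749*(-1/39339) = 7433/21 + 45749/39339 = 97789172/275373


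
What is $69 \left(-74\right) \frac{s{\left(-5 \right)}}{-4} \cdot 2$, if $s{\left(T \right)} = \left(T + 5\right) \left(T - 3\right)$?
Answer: $0$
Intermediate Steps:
$s{\left(T \right)} = \left(-3 + T\right) \left(5 + T\right)$ ($s{\left(T \right)} = \left(5 + T\right) \left(-3 + T\right) = \left(-3 + T\right) \left(5 + T\right)$)
$69 \left(-74\right) \frac{s{\left(-5 \right)}}{-4} \cdot 2 = 69 \left(-74\right) \frac{-15 + \left(-5\right)^{2} + 2 \left(-5\right)}{-4} \cdot 2 = - 5106 - \frac{-15 + 25 - 10}{4} \cdot 2 = - 5106 \left(- \frac{1}{4}\right) 0 \cdot 2 = - 5106 \cdot 0 \cdot 2 = \left(-5106\right) 0 = 0$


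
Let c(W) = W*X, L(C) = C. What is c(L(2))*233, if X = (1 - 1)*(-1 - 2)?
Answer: 0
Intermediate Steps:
X = 0 (X = 0*(-3) = 0)
c(W) = 0 (c(W) = W*0 = 0)
c(L(2))*233 = 0*233 = 0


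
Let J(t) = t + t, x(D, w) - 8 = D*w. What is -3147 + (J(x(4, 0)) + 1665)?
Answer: -1466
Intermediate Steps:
x(D, w) = 8 + D*w
J(t) = 2*t
-3147 + (J(x(4, 0)) + 1665) = -3147 + (2*(8 + 4*0) + 1665) = -3147 + (2*(8 + 0) + 1665) = -3147 + (2*8 + 1665) = -3147 + (16 + 1665) = -3147 + 1681 = -1466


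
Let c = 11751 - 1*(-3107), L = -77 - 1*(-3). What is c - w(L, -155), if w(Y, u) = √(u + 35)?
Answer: 14858 - 2*I*√30 ≈ 14858.0 - 10.954*I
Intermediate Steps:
L = -74 (L = -77 + 3 = -74)
w(Y, u) = √(35 + u)
c = 14858 (c = 11751 + 3107 = 14858)
c - w(L, -155) = 14858 - √(35 - 155) = 14858 - √(-120) = 14858 - 2*I*√30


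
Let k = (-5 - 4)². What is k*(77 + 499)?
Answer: 46656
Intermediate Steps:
k = 81 (k = (-9)² = 81)
k*(77 + 499) = 81*(77 + 499) = 81*576 = 46656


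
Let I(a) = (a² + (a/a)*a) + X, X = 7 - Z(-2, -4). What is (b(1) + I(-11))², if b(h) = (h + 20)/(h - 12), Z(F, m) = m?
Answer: 1716100/121 ≈ 14183.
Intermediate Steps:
b(h) = (20 + h)/(-12 + h)
X = 11 (X = 7 - 1*(-4) = 7 + 4 = 11)
I(a) = 11 + a + a² (I(a) = (a² + (a/a)*a) + 11 = (a² + 1*a) + 11 = (a² + a) + 11 = (a + a²) + 11 = 11 + a + a²)
(b(1) + I(-11))² = ((20 + 1)/(-12 + 1) + (11 - 11 + (-11)²))² = (21/(-11) + (11 - 11 + 121))² = (-1/11*21 + 121)² = (-21/11 + 121)² = (1310/11)² = 1716100/121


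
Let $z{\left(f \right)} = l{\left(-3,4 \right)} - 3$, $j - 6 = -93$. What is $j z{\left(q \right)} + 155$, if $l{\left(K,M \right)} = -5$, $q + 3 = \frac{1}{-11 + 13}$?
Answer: $851$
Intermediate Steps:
$j = -87$ ($j = 6 - 93 = -87$)
$q = - \frac{5}{2}$ ($q = -3 + \frac{1}{-11 + 13} = -3 + \frac{1}{2} = - \frac{5}{2} \approx -2.5$)
$z{\left(f \right)} = -8$ ($z{\left(f \right)} = -5 - 3 = -8$)
$j z{\left(q \right)} + 155 = \left(-87\right) \left(-8\right) + 155 = 696 + 155 = 851$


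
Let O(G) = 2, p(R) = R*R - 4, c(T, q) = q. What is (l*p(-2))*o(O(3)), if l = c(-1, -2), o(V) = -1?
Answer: 0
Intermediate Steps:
p(R) = -4 + R² (p(R) = R² - 4 = -4 + R²)
l = -2
(l*p(-2))*o(O(3)) = -2*(-4 + (-2)²)*(-1) = -2*(-4 + 4)*(-1) = -2*0*(-1) = 0*(-1) = 0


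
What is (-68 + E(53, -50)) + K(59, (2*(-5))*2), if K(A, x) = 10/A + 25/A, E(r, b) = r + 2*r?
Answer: 5404/59 ≈ 91.593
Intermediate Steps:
E(r, b) = 3*r
K(A, x) = 35/A
(-68 + E(53, -50)) + K(59, (2*(-5))*2) = (-68 + 3*53) + 35/59 = (-68 + 159) + 35*(1/59) = 91 + 35/59 = 5404/59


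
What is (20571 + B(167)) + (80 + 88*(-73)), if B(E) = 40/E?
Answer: 2375949/167 ≈ 14227.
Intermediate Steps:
(20571 + B(167)) + (80 + 88*(-73)) = (20571 + 40/167) + (80 + 88*(-73)) = (20571 + 40*(1/167)) + (80 - 6424) = (20571 + 40/167) - 6344 = 3435397/167 - 6344 = 2375949/167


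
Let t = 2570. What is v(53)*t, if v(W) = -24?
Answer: -61680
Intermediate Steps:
v(53)*t = -24*2570 = -61680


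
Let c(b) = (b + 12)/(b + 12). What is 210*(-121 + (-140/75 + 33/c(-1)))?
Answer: -18872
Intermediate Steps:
c(b) = 1 (c(b) = (12 + b)/(12 + b) = 1)
210*(-121 + (-140/75 + 33/c(-1))) = 210*(-121 + (-140/75 + 33/1)) = 210*(-121 + (-140*1/75 + 33*1)) = 210*(-121 + (-28/15 + 33)) = 210*(-121 + 467/15) = 210*(-1348/15) = -18872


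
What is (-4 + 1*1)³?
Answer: -27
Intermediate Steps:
(-4 + 1*1)³ = (-4 + 1)³ = (-3)³ = -27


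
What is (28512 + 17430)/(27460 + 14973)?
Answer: 45942/42433 ≈ 1.0827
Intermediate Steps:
(28512 + 17430)/(27460 + 14973) = 45942/42433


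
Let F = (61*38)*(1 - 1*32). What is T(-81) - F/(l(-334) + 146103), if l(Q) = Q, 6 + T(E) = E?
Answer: -12610045/145769 ≈ -86.507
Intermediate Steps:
T(E) = -6 + E
F = -71858 (F = 2318*(1 - 32) = 2318*(-31) = -71858)
T(-81) - F/(l(-334) + 146103) = (-6 - 81) - (-71858)/(-334 + 146103) = -87 - (-71858)/145769 = -87 - 1*(-71858/145769) = -87 + 71858/145769 = -12610045/145769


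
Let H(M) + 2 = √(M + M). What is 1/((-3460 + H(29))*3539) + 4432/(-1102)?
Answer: -46997240361613/11685685430377 - √58/42416281054 ≈ -4.0218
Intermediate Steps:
H(M) = -2 + √2*√M (H(M) = -2 + √(M + M) = -2 + √(2*M) = -2 + √2*√M)
1/((-3460 + H(29))*3539) + 4432/(-1102) = 1/(-3460 + (-2 + √2*√29)*3539) + 4432/(-1102) = (1/3539)/(-3460 + (-2 + √58)) + 4432*(-1/1102) = (1/3539)/(-3462 + √58) - 2216/551 = 1/(3539*(-3462 + √58)) - 2216/551 = -2216/551 + 1/(3539*(-3462 + √58))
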